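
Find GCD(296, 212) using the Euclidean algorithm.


296 = 1 * 212 + 84
212 = 2 * 84 + 44
84 = 1 * 44 + 40
44 = 1 * 40 + 4
40 = 10 * 4 + 0
GCD = 4


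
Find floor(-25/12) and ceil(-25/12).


-25/12 = -2.0833
floor = -3
ceil = -2

floor = -3, ceil = -2


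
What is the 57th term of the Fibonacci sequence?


Sequence: 1, 1, 2, 3, 5, 8, 13, 21, 34, 55, 89, 144, 233, 377, 610, 987, 1597, 2584, 4181, 6765, 10946, 17711, 28657, 46368, 75025, 121393, 196418, 317811, 514229, 832040, 1346269, 2178309, 3524578, 5702887, 9227465, 14930352, 24157817, 39088169, 63245986, 102334155, 165580141, 267914296, 433494437, 701408733, 1134903170, 1836311903, 2971215073, 4807526976, 7778742049, 12586269025, 20365011074, 32951280099, 53316291173, 86267571272, 139583862445, 225851433717, 365435296162
F(57) = 365435296162


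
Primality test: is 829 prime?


Check divisors up to sqrt(829) = 28.7924
No divisors found.
829 is prime.

Yes, 829 is prime


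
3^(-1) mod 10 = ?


Use the extended Euclidean algorithm on (10, 3); each row r = 10*s + 3*t:
r=10, s=1, t=0
r=3, s=0, t=1
q=3: r=1, s=1, t=-3   [10*(1) + 3*(-3) = 1]
q=3: r=0, s=-3, t=10   [10*(-3) + 3*(10) = 0]
GCD = 1 with t = -3, so 3*(-3) ≡ 1 (mod 10)
Inverse = -3 mod 10 = 7
Check: 3 * 7 = 21 ≡ 1 (mod 10)

3^(-1) ≡ 7 (mod 10)


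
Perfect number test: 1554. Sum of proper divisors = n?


Proper divisors of 1554: 1, 2, 3, 6, 7, 14, 21, 37, 42, 74, 111, 222, 259, 518, 777
Sum = 1 + 2 + 3 + 6 + 7 + 14 + 21 + 37 + 42 + 74 + 111 + 222 + 259 + 518 + 777 = 2094

No, 1554 is not perfect (2094 ≠ 1554)


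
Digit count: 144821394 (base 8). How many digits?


144821394 in base 8 = 1050346222
Number of digits = 10

10 digits (base 8)


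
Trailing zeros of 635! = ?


floor(635/5) = 127
floor(635/25) = 25
floor(635/125) = 5
floor(635/625) = 1
Total = 158

158 trailing zeros


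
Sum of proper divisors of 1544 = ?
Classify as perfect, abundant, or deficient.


Proper divisors: 1, 2, 4, 8, 193, 386, 772
Sum = 1 + 2 + 4 + 8 + 193 + 386 + 772 = 1366
1366 < 1544 → deficient

s(1544) = 1366 (deficient)


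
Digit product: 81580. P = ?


8 × 1 × 5 × 8 × 0 = 0


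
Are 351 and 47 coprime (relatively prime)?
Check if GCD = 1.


Euclidean algorithm:
351 = 7 * 47 + 22
47 = 2 * 22 + 3
22 = 7 * 3 + 1
3 = 3 * 1 + 0
GCD(351, 47) = 1

Yes, coprime (GCD = 1)


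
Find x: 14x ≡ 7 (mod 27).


GCD(14, 27) = 1, unique solution
a^(-1) mod 27 = 2
x = 2 * 7 mod 27 = 14

x ≡ 14 (mod 27)


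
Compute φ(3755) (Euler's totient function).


3755 = 5 × 751
Prime factors: 5, 751
φ(3755) = 3755 × (1-1/5) × (1-1/751)
= 3755 × 4/5 × 750/751 = 3000

φ(3755) = 3000


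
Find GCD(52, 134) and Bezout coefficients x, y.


Tabular extended Euclidean (each row: r = 52*s + 134*t):
r=52, s=1, t=0
r=134, s=0, t=1
q=0: r=52, s=1, t=0   [52*(1) + 134*(0) = 52]
q=2: r=30, s=-2, t=1   [52*(-2) + 134*(1) = 30]
q=1: r=22, s=3, t=-1   [52*(3) + 134*(-1) = 22]
q=1: r=8, s=-5, t=2   [52*(-5) + 134*(2) = 8]
q=2: r=6, s=13, t=-5   [52*(13) + 134*(-5) = 6]
q=1: r=2, s=-18, t=7   [52*(-18) + 134*(7) = 2]
q=3: r=0, s=67, t=-26   [52*(67) + 134*(-26) = 0]
GCD = 2; from the row with r=2: x=-18, y=7
Check: 52*(-18) + 134*(7) = -936 + 938 = 2

GCD = 2, x = -18, y = 7


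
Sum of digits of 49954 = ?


4 + 9 + 9 + 5 + 4 = 31


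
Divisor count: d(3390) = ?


3390 = 2^1 × 3^1 × 5^1 × 113^1
d(3390) = (1+1) × (1+1) × (1+1) × (1+1) = 16

16 divisors


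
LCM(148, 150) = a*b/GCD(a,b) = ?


GCD(148, 150) = 2
LCM = 148*150/2 = 22200/2 = 11100

LCM = 11100


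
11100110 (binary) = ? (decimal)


11100110 (base 2) = 230 (decimal)
230 (decimal) = 230 (base 10)


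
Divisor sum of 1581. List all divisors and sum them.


Divisors of 1581: 1, 3, 17, 31, 51, 93, 527, 1581
Sum = 1 + 3 + 17 + 31 + 51 + 93 + 527 + 1581 = 2304

σ(1581) = 2304


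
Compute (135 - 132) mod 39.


135 - 132 = 3
3 mod 39 = 3


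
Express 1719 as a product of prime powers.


1719 / 3 = 573
573 / 3 = 191
191 / 191 = 1
1719 = 3^2 × 191


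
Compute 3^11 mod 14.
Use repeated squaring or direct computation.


3^1 mod 14 = 3
3^2 mod 14 = 9
3^3 mod 14 = 13
3^4 mod 14 = 11
3^5 mod 14 = 5
3^6 mod 14 = 1
3^7 mod 14 = 3
3^8 mod 14 = 9
3^9 mod 14 = 13
3^10 mod 14 = 11
3^11 mod 14 = 5


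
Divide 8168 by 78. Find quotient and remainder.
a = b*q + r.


8168 = 78 * 104 + 56
Check: 8112 + 56 = 8168

q = 104, r = 56


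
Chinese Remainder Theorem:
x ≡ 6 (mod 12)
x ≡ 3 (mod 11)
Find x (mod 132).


M = 12*11 = 132
M1 = M/12 = 11, M2 = M/11 = 12
M1^(-1) mod 12 = 11, M2^(-1) mod 11 = 1
x = 6*11*11 + 3*12*1 = 762
762 mod 132 = 102
Check: 102 mod 12 = 6 ✓, 102 mod 11 = 3 ✓

x ≡ 102 (mod 132)


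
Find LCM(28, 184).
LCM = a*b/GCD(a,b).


GCD(28, 184) = 4
LCM = 28*184/4 = 5152/4 = 1288

LCM = 1288


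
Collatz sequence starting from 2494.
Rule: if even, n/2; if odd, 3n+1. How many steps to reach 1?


2494 → 1247 → 3742 → 1871 → 5614 → 2807 → 8422 → 4211 → 12634 → 6317 → 18952 → 9476 → 4738 → 2369 → 7108 → 3554 → 1777 → 5332 → 2666 → 1333 → 4000 → 2000 → 1000 → 500 → 250 → 125 → 376 → 188 → 94 → 47 → 142 → 71 → 214 → 107 → 322 → 161 → 484 → 242 → 121 → 364 → 182 → 91 → 274 → 137 → 412 → 206 → 103 → 310 → 155 → 466 → 233 → 700 → 350 → 175 → 526 → 263 → 790 → 395 → 1186 → 593 → 1780 → 890 → 445 → 1336 → 668 → 334 → 167 → 502 → 251 → 754 → 377 → 1132 → 566 → 283 → 850 → 425 → 1276 → 638 → 319 → 958 → 479 → 1438 → 719 → 2158 → 1079 → 3238 → 1619 → 4858 → 2429 → 7288 → 3644 → 1822 → 911 → 2734 → 1367 → 4102 → 2051 → 6154 → 3077 → 9232 → 4616 → 2308 → 1154 → 577 → 1732 → 866 → 433 → 1300 → 650 → 325 → 976 → 488 → 244 → 122 → 61 → 184 → 92 → 46 → 23 → 70 → 35 → 106 → 53 → 160 → 80 → 40 → 20 → 10 → 5 → 16 → 8 → 4 → 2 → 1
Total steps = 133

133 steps


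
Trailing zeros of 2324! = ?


floor(2324/5) = 464
floor(2324/25) = 92
floor(2324/125) = 18
floor(2324/625) = 3
Total = 577

577 trailing zeros


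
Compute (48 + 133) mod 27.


48 + 133 = 181
181 mod 27 = 19


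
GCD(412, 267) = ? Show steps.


412 = 1 * 267 + 145
267 = 1 * 145 + 122
145 = 1 * 122 + 23
122 = 5 * 23 + 7
23 = 3 * 7 + 2
7 = 3 * 2 + 1
2 = 2 * 1 + 0
GCD = 1


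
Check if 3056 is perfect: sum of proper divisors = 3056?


Proper divisors of 3056: 1, 2, 4, 8, 16, 191, 382, 764, 1528
Sum = 1 + 2 + 4 + 8 + 16 + 191 + 382 + 764 + 1528 = 2896

No, 3056 is not perfect (2896 ≠ 3056)


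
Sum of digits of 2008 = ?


2 + 0 + 0 + 8 = 10


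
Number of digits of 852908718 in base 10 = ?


852908718 has 9 digits in base 10
floor(log10(852908718)) + 1 = floor(8.9309) + 1 = 9

9 digits (base 10)


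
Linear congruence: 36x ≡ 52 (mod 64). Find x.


GCD(36, 64) = 4 divides 52
Divide: 9x ≡ 13 (mod 16)
x ≡ 5 (mod 16)


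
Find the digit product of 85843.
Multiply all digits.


8 × 5 × 8 × 4 × 3 = 3840


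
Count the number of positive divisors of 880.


880 = 2^4 × 5^1 × 11^1
d(880) = (4+1) × (1+1) × (1+1) = 20

20 divisors


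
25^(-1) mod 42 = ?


Use the extended Euclidean algorithm on (42, 25); each row r = 42*s + 25*t:
r=42, s=1, t=0
r=25, s=0, t=1
q=1: r=17, s=1, t=-1   [42*(1) + 25*(-1) = 17]
q=1: r=8, s=-1, t=2   [42*(-1) + 25*(2) = 8]
q=2: r=1, s=3, t=-5   [42*(3) + 25*(-5) = 1]
q=8: r=0, s=-25, t=42   [42*(-25) + 25*(42) = 0]
GCD = 1 with t = -5, so 25*(-5) ≡ 1 (mod 42)
Inverse = -5 mod 42 = 37
Check: 25 * 37 = 925 ≡ 1 (mod 42)

25^(-1) ≡ 37 (mod 42)


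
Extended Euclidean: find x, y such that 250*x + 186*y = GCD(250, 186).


Tabular extended Euclidean (each row: r = 250*s + 186*t):
r=250, s=1, t=0
r=186, s=0, t=1
q=1: r=64, s=1, t=-1   [250*(1) + 186*(-1) = 64]
q=2: r=58, s=-2, t=3   [250*(-2) + 186*(3) = 58]
q=1: r=6, s=3, t=-4   [250*(3) + 186*(-4) = 6]
q=9: r=4, s=-29, t=39   [250*(-29) + 186*(39) = 4]
q=1: r=2, s=32, t=-43   [250*(32) + 186*(-43) = 2]
q=2: r=0, s=-93, t=125   [250*(-93) + 186*(125) = 0]
GCD = 2; from the row with r=2: x=32, y=-43
Check: 250*(32) + 186*(-43) = 8000 - 7998 = 2

GCD = 2, x = 32, y = -43


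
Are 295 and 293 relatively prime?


Euclidean algorithm:
295 = 1 * 293 + 2
293 = 146 * 2 + 1
2 = 2 * 1 + 0
GCD(295, 293) = 1

Yes, coprime (GCD = 1)


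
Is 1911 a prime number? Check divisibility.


1911 / 3 = 637 (exact division)
1911 is NOT prime.

No, 1911 is not prime


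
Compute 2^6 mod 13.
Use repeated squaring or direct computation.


2^1 mod 13 = 2
2^2 mod 13 = 4
2^3 mod 13 = 8
2^4 mod 13 = 3
2^5 mod 13 = 6
2^6 mod 13 = 12


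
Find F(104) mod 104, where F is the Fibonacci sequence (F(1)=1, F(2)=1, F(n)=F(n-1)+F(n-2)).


F(k) mod 104 for k=1..104:
1, 1, 2, 3, 5, 8, 13, 21, 34, 55, 89, 40, 25, 65, 90, 51, 37, 88, 21, 5, 26, 31, 57, 88, 41, 25, 66, 91, 53, 40, 93, 29, 18, 47, 65, 8, 73, 81, 50, 27, 77, 0, 77, 77, 50, 23, 73, 96, 65, 57, 18, 75, 93, 64, 53, 13, 66, 79, 41, 16, 57, 73, 26, 99, 21, 16, 37, 53, 90, 39, 25, 64, 89, 49, 34, 83, 13, 96, 5, 101, 2, 103, 1, 0, 1, 1, 2, 3, 5, 8, 13, 21, 34, 55, 89, 40, 25, 65, 90, 51, 37, 88, 21, 5
F(104) mod 104 = 5


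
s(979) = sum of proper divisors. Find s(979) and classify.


Proper divisors: 1, 11, 89
Sum = 1 + 11 + 89 = 101
101 < 979 → deficient

s(979) = 101 (deficient)


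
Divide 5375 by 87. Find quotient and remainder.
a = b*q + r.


5375 = 87 * 61 + 68
Check: 5307 + 68 = 5375

q = 61, r = 68


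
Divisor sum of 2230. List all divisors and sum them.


Divisors of 2230: 1, 2, 5, 10, 223, 446, 1115, 2230
Sum = 1 + 2 + 5 + 10 + 223 + 446 + 1115 + 2230 = 4032

σ(2230) = 4032


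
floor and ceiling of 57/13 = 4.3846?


57/13 = 4.3846
floor = 4
ceil = 5

floor = 4, ceil = 5


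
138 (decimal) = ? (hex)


138 (base 10) = 138 (decimal)
138 (decimal) = 8A (base 16)


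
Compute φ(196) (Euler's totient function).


196 = 2^2 × 7^2
Prime factors: 2, 7
φ(196) = 196 × (1-1/2) × (1-1/7)
= 196 × 1/2 × 6/7 = 84

φ(196) = 84


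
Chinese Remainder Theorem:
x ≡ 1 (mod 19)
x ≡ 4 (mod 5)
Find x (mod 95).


M = 19*5 = 95
M1 = M/19 = 5, M2 = M/5 = 19
M1^(-1) mod 19 = 4, M2^(-1) mod 5 = 4
x = 1*5*4 + 4*19*4 = 324
324 mod 95 = 39
Check: 39 mod 19 = 1 ✓, 39 mod 5 = 4 ✓

x ≡ 39 (mod 95)


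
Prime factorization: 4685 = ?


4685 / 5 = 937
937 / 937 = 1
4685 = 5 × 937


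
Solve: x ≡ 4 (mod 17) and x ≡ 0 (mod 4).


M = 17*4 = 68
M1 = M/17 = 4, M2 = M/4 = 17
M1^(-1) mod 17 = 13, M2^(-1) mod 4 = 1
x = 4*4*13 + 0*17*1 = 208
208 mod 68 = 4
Check: 4 mod 17 = 4 ✓, 4 mod 4 = 0 ✓

x ≡ 4 (mod 68)


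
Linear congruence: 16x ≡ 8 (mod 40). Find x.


GCD(16, 40) = 8 divides 8
Divide: 2x ≡ 1 (mod 5)
x ≡ 3 (mod 5)


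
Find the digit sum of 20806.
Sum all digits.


2 + 0 + 8 + 0 + 6 = 16


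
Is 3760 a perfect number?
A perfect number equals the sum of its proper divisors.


Proper divisors of 3760: 1, 2, 4, 5, 8, 10, 16, 20, 40, 47, 80, 94, 188, 235, 376, 470, 752, 940, 1880
Sum = 1 + 2 + 4 + 5 + 8 + 10 + 16 + 20 + 40 + 47 + 80 + 94 + 188 + 235 + 376 + 470 + 752 + 940 + 1880 = 5168

No, 3760 is not perfect (5168 ≠ 3760)


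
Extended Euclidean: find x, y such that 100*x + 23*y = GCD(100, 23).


Tabular extended Euclidean (each row: r = 100*s + 23*t):
r=100, s=1, t=0
r=23, s=0, t=1
q=4: r=8, s=1, t=-4   [100*(1) + 23*(-4) = 8]
q=2: r=7, s=-2, t=9   [100*(-2) + 23*(9) = 7]
q=1: r=1, s=3, t=-13   [100*(3) + 23*(-13) = 1]
q=7: r=0, s=-23, t=100   [100*(-23) + 23*(100) = 0]
GCD = 1; from the row with r=1: x=3, y=-13
Check: 100*(3) + 23*(-13) = 300 - 299 = 1

GCD = 1, x = 3, y = -13


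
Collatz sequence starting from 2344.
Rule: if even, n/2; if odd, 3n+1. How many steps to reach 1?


2344 → 1172 → 586 → 293 → 880 → 440 → 220 → 110 → 55 → 166 → 83 → 250 → 125 → 376 → 188 → 94 → 47 → 142 → 71 → 214 → 107 → 322 → 161 → 484 → 242 → 121 → 364 → 182 → 91 → 274 → 137 → 412 → 206 → 103 → 310 → 155 → 466 → 233 → 700 → 350 → 175 → 526 → 263 → 790 → 395 → 1186 → 593 → 1780 → 890 → 445 → 1336 → 668 → 334 → 167 → 502 → 251 → 754 → 377 → 1132 → 566 → 283 → 850 → 425 → 1276 → 638 → 319 → 958 → 479 → 1438 → 719 → 2158 → 1079 → 3238 → 1619 → 4858 → 2429 → 7288 → 3644 → 1822 → 911 → 2734 → 1367 → 4102 → 2051 → 6154 → 3077 → 9232 → 4616 → 2308 → 1154 → 577 → 1732 → 866 → 433 → 1300 → 650 → 325 → 976 → 488 → 244 → 122 → 61 → 184 → 92 → 46 → 23 → 70 → 35 → 106 → 53 → 160 → 80 → 40 → 20 → 10 → 5 → 16 → 8 → 4 → 2 → 1
Total steps = 120

120 steps


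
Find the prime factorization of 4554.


4554 / 2 = 2277
2277 / 3 = 759
759 / 3 = 253
253 / 11 = 23
23 / 23 = 1
4554 = 2 × 3^2 × 11 × 23


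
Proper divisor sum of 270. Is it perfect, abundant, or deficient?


Proper divisors: 1, 2, 3, 5, 6, 9, 10, 15, 18, 27, 30, 45, 54, 90, 135
Sum = 1 + 2 + 3 + 5 + 6 + 9 + 10 + 15 + 18 + 27 + 30 + 45 + 54 + 90 + 135 = 450
450 > 270 → abundant

s(270) = 450 (abundant)


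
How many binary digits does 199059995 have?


199059995 in base 2 = 1011110111010110101000011011
Number of digits = 28

28 digits (base 2)


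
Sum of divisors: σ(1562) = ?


Divisors of 1562: 1, 2, 11, 22, 71, 142, 781, 1562
Sum = 1 + 2 + 11 + 22 + 71 + 142 + 781 + 1562 = 2592

σ(1562) = 2592


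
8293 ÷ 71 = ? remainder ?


8293 = 71 * 116 + 57
Check: 8236 + 57 = 8293

q = 116, r = 57


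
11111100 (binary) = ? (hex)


11111100 (base 2) = 252 (decimal)
252 (decimal) = FC (base 16)


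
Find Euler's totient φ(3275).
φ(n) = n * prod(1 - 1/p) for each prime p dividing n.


3275 = 5^2 × 131
Prime factors: 5, 131
φ(3275) = 3275 × (1-1/5) × (1-1/131)
= 3275 × 4/5 × 130/131 = 2600

φ(3275) = 2600


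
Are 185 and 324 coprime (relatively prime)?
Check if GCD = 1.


Euclidean algorithm:
324 = 1 * 185 + 139
185 = 1 * 139 + 46
139 = 3 * 46 + 1
46 = 46 * 1 + 0
GCD(185, 324) = 1

Yes, coprime (GCD = 1)


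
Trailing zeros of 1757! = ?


floor(1757/5) = 351
floor(1757/25) = 70
floor(1757/125) = 14
floor(1757/625) = 2
Total = 437

437 trailing zeros


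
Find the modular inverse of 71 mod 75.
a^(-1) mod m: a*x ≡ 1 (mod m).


Use the extended Euclidean algorithm on (75, 71); each row r = 75*s + 71*t:
r=75, s=1, t=0
r=71, s=0, t=1
q=1: r=4, s=1, t=-1   [75*(1) + 71*(-1) = 4]
q=17: r=3, s=-17, t=18   [75*(-17) + 71*(18) = 3]
q=1: r=1, s=18, t=-19   [75*(18) + 71*(-19) = 1]
q=3: r=0, s=-71, t=75   [75*(-71) + 71*(75) = 0]
GCD = 1 with t = -19, so 71*(-19) ≡ 1 (mod 75)
Inverse = -19 mod 75 = 56
Check: 71 * 56 = 3976 ≡ 1 (mod 75)

71^(-1) ≡ 56 (mod 75)


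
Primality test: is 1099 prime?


1099 / 7 = 157 (exact division)
1099 is NOT prime.

No, 1099 is not prime


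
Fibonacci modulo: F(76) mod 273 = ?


F(k) mod 273 for k=1..76:
1, 1, 2, 3, 5, 8, 13, 21, 34, 55, 89, 144, 233, 104, 64, 168, 232, 127, 86, 213, 26, 239, 265, 231, 223, 181, 131, 39, 170, 209, 106, 42, 148, 190, 65, 255, 47, 29, 76, 105, 181, 13, 194, 207, 128, 62, 190, 252, 169, 148, 44, 192, 236, 155, 118, 0, 118, 118, 236, 81, 44, 125, 169, 21, 190, 211, 128, 66, 194, 260, 181, 168, 76, 244, 47, 18
F(76) mod 273 = 18


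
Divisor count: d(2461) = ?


2461 = 23^1 × 107^1
d(2461) = (1+1) × (1+1) = 4

4 divisors


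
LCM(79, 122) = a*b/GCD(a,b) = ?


GCD(79, 122) = 1
LCM = 79*122/1 = 9638/1 = 9638

LCM = 9638


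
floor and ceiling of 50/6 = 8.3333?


50/6 = 8.3333
floor = 8
ceil = 9

floor = 8, ceil = 9


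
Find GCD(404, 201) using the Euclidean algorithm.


404 = 2 * 201 + 2
201 = 100 * 2 + 1
2 = 2 * 1 + 0
GCD = 1


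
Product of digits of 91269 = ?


9 × 1 × 2 × 6 × 9 = 972


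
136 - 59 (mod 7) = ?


136 - 59 = 77
77 mod 7 = 0


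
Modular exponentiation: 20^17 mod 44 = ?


20^1 mod 44 = 20
20^2 mod 44 = 4
20^3 mod 44 = 36
20^4 mod 44 = 16
20^5 mod 44 = 12
20^6 mod 44 = 20
20^7 mod 44 = 4
20^8 mod 44 = 36
20^9 mod 44 = 16
20^10 mod 44 = 12
20^11 mod 44 = 20
20^12 mod 44 = 4
20^13 mod 44 = 36
20^14 mod 44 = 16
20^15 mod 44 = 12
20^16 mod 44 = 20
20^17 mod 44 = 4


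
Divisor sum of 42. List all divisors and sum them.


Divisors of 42: 1, 2, 3, 6, 7, 14, 21, 42
Sum = 1 + 2 + 3 + 6 + 7 + 14 + 21 + 42 = 96

σ(42) = 96


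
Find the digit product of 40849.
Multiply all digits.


4 × 0 × 8 × 4 × 9 = 0


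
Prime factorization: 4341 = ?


4341 / 3 = 1447
1447 / 1447 = 1
4341 = 3 × 1447


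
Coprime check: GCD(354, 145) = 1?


Euclidean algorithm:
354 = 2 * 145 + 64
145 = 2 * 64 + 17
64 = 3 * 17 + 13
17 = 1 * 13 + 4
13 = 3 * 4 + 1
4 = 4 * 1 + 0
GCD(354, 145) = 1

Yes, coprime (GCD = 1)


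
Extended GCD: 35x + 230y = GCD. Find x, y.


Tabular extended Euclidean (each row: r = 35*s + 230*t):
r=35, s=1, t=0
r=230, s=0, t=1
q=0: r=35, s=1, t=0   [35*(1) + 230*(0) = 35]
q=6: r=20, s=-6, t=1   [35*(-6) + 230*(1) = 20]
q=1: r=15, s=7, t=-1   [35*(7) + 230*(-1) = 15]
q=1: r=5, s=-13, t=2   [35*(-13) + 230*(2) = 5]
q=3: r=0, s=46, t=-7   [35*(46) + 230*(-7) = 0]
GCD = 5; from the row with r=5: x=-13, y=2
Check: 35*(-13) + 230*(2) = -455 + 460 = 5

GCD = 5, x = -13, y = 2


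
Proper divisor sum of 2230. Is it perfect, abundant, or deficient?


Proper divisors: 1, 2, 5, 10, 223, 446, 1115
Sum = 1 + 2 + 5 + 10 + 223 + 446 + 1115 = 1802
1802 < 2230 → deficient

s(2230) = 1802 (deficient)


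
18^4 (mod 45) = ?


18^1 mod 45 = 18
18^2 mod 45 = 9
18^3 mod 45 = 27
18^4 mod 45 = 36


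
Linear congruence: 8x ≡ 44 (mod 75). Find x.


GCD(8, 75) = 1, unique solution
a^(-1) mod 75 = 47
x = 47 * 44 mod 75 = 43

x ≡ 43 (mod 75)


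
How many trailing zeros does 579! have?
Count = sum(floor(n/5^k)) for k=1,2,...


floor(579/5) = 115
floor(579/25) = 23
floor(579/125) = 4
Total = 142

142 trailing zeros


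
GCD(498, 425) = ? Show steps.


498 = 1 * 425 + 73
425 = 5 * 73 + 60
73 = 1 * 60 + 13
60 = 4 * 13 + 8
13 = 1 * 8 + 5
8 = 1 * 5 + 3
5 = 1 * 3 + 2
3 = 1 * 2 + 1
2 = 2 * 1 + 0
GCD = 1


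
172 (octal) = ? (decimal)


172 (base 8) = 122 (decimal)
122 (decimal) = 122 (base 10)


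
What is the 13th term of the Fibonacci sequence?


Sequence: 1, 1, 2, 3, 5, 8, 13, 21, 34, 55, 89, 144, 233
F(13) = 233


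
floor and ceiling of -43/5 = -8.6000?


-43/5 = -8.6000
floor = -9
ceil = -8

floor = -9, ceil = -8


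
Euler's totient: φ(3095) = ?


3095 = 5 × 619
Prime factors: 5, 619
φ(3095) = 3095 × (1-1/5) × (1-1/619)
= 3095 × 4/5 × 618/619 = 2472

φ(3095) = 2472


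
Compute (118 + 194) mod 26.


118 + 194 = 312
312 mod 26 = 0


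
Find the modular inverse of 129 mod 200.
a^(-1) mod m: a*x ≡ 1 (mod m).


Use the extended Euclidean algorithm on (200, 129); each row r = 200*s + 129*t:
r=200, s=1, t=0
r=129, s=0, t=1
q=1: r=71, s=1, t=-1   [200*(1) + 129*(-1) = 71]
q=1: r=58, s=-1, t=2   [200*(-1) + 129*(2) = 58]
q=1: r=13, s=2, t=-3   [200*(2) + 129*(-3) = 13]
q=4: r=6, s=-9, t=14   [200*(-9) + 129*(14) = 6]
q=2: r=1, s=20, t=-31   [200*(20) + 129*(-31) = 1]
q=6: r=0, s=-129, t=200   [200*(-129) + 129*(200) = 0]
GCD = 1 with t = -31, so 129*(-31) ≡ 1 (mod 200)
Inverse = -31 mod 200 = 169
Check: 129 * 169 = 21801 ≡ 1 (mod 200)

129^(-1) ≡ 169 (mod 200)


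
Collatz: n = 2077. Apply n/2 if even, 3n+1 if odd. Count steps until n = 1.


2077 → 6232 → 3116 → 1558 → 779 → 2338 → 1169 → 3508 → 1754 → 877 → 2632 → 1316 → 658 → 329 → 988 → 494 → 247 → 742 → 371 → 1114 → 557 → 1672 → 836 → 418 → 209 → 628 → 314 → 157 → 472 → 236 → 118 → 59 → 178 → 89 → 268 → 134 → 67 → 202 → 101 → 304 → 152 → 76 → 38 → 19 → 58 → 29 → 88 → 44 → 22 → 11 → 34 → 17 → 52 → 26 → 13 → 40 → 20 → 10 → 5 → 16 → 8 → 4 → 2 → 1
Total steps = 63

63 steps


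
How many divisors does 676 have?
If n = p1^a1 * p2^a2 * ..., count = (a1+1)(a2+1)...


676 = 2^2 × 13^2
d(676) = (2+1) × (2+1) = 9

9 divisors


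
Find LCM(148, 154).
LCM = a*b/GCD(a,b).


GCD(148, 154) = 2
LCM = 148*154/2 = 22792/2 = 11396

LCM = 11396


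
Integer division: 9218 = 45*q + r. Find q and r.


9218 = 45 * 204 + 38
Check: 9180 + 38 = 9218

q = 204, r = 38


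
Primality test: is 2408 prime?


2408 / 2 = 1204 (exact division)
2408 is NOT prime.

No, 2408 is not prime


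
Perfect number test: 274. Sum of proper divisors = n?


Proper divisors of 274: 1, 2, 137
Sum = 1 + 2 + 137 = 140

No, 274 is not perfect (140 ≠ 274)


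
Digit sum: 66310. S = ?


6 + 6 + 3 + 1 + 0 = 16


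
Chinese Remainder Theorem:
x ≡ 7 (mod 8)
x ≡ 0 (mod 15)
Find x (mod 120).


M = 8*15 = 120
M1 = M/8 = 15, M2 = M/15 = 8
M1^(-1) mod 8 = 7, M2^(-1) mod 15 = 2
x = 7*15*7 + 0*8*2 = 735
735 mod 120 = 15
Check: 15 mod 8 = 7 ✓, 15 mod 15 = 0 ✓

x ≡ 15 (mod 120)


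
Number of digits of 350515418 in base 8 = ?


350515418 in base 8 = 2471070332
Number of digits = 10

10 digits (base 8)


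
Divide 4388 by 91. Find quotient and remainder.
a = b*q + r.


4388 = 91 * 48 + 20
Check: 4368 + 20 = 4388

q = 48, r = 20


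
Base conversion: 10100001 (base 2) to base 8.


10100001 (base 2) = 161 (decimal)
161 (decimal) = 241 (base 8)


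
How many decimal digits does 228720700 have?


228720700 has 9 digits in base 10
floor(log10(228720700)) + 1 = floor(8.3593) + 1 = 9

9 digits (base 10)


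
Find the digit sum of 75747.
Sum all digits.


7 + 5 + 7 + 4 + 7 = 30


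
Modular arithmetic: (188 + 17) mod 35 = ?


188 + 17 = 205
205 mod 35 = 30


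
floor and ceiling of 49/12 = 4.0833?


49/12 = 4.0833
floor = 4
ceil = 5

floor = 4, ceil = 5


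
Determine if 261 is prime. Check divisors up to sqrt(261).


261 / 3 = 87 (exact division)
261 is NOT prime.

No, 261 is not prime


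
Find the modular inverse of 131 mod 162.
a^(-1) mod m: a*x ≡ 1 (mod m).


Use the extended Euclidean algorithm on (162, 131); each row r = 162*s + 131*t:
r=162, s=1, t=0
r=131, s=0, t=1
q=1: r=31, s=1, t=-1   [162*(1) + 131*(-1) = 31]
q=4: r=7, s=-4, t=5   [162*(-4) + 131*(5) = 7]
q=4: r=3, s=17, t=-21   [162*(17) + 131*(-21) = 3]
q=2: r=1, s=-38, t=47   [162*(-38) + 131*(47) = 1]
q=3: r=0, s=131, t=-162   [162*(131) + 131*(-162) = 0]
GCD = 1 with t = 47, so 131*(47) ≡ 1 (mod 162)
Inverse = 47 mod 162 = 47
Check: 131 * 47 = 6157 ≡ 1 (mod 162)

131^(-1) ≡ 47 (mod 162)


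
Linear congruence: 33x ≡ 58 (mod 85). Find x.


GCD(33, 85) = 1, unique solution
a^(-1) mod 85 = 67
x = 67 * 58 mod 85 = 61

x ≡ 61 (mod 85)


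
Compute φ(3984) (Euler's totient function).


3984 = 2^4 × 3 × 83
Prime factors: 2, 3, 83
φ(3984) = 3984 × (1-1/2) × (1-1/3) × (1-1/83)
= 3984 × 1/2 × 2/3 × 82/83 = 1312

φ(3984) = 1312


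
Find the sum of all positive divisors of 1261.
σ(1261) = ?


Divisors of 1261: 1, 13, 97, 1261
Sum = 1 + 13 + 97 + 1261 = 1372

σ(1261) = 1372


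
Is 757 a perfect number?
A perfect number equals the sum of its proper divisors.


Proper divisors of 757: 1
Sum = 1 = 1

No, 757 is not perfect (1 ≠ 757)


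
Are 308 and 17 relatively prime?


Euclidean algorithm:
308 = 18 * 17 + 2
17 = 8 * 2 + 1
2 = 2 * 1 + 0
GCD(308, 17) = 1

Yes, coprime (GCD = 1)


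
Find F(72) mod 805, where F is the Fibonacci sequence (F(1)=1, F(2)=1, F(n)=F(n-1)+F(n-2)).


F(k) mod 805 for k=1..72:
1, 1, 2, 3, 5, 8, 13, 21, 34, 55, 89, 144, 233, 377, 610, 182, 792, 169, 156, 325, 481, 1, 482, 483, 160, 643, 803, 641, 639, 475, 309, 784, 288, 267, 555, 17, 572, 589, 356, 140, 496, 636, 327, 158, 485, 643, 323, 161, 484, 645, 324, 164, 488, 652, 335, 182, 517, 699, 411, 305, 716, 216, 127, 343, 470, 8, 478, 486, 159, 645, 804, 644
F(72) mod 805 = 644


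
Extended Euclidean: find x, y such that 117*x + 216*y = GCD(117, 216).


Tabular extended Euclidean (each row: r = 117*s + 216*t):
r=117, s=1, t=0
r=216, s=0, t=1
q=0: r=117, s=1, t=0   [117*(1) + 216*(0) = 117]
q=1: r=99, s=-1, t=1   [117*(-1) + 216*(1) = 99]
q=1: r=18, s=2, t=-1   [117*(2) + 216*(-1) = 18]
q=5: r=9, s=-11, t=6   [117*(-11) + 216*(6) = 9]
q=2: r=0, s=24, t=-13   [117*(24) + 216*(-13) = 0]
GCD = 9; from the row with r=9: x=-11, y=6
Check: 117*(-11) + 216*(6) = -1287 + 1296 = 9

GCD = 9, x = -11, y = 6


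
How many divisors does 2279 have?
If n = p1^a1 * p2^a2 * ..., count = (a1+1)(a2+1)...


2279 = 43^1 × 53^1
d(2279) = (1+1) × (1+1) = 4

4 divisors


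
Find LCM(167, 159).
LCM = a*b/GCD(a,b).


GCD(167, 159) = 1
LCM = 167*159/1 = 26553/1 = 26553

LCM = 26553


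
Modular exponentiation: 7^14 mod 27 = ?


7^1 mod 27 = 7
7^2 mod 27 = 22
7^3 mod 27 = 19
7^4 mod 27 = 25
7^5 mod 27 = 13
7^6 mod 27 = 10
7^7 mod 27 = 16
7^8 mod 27 = 4
7^9 mod 27 = 1
7^10 mod 27 = 7
7^11 mod 27 = 22
7^12 mod 27 = 19
7^13 mod 27 = 25
7^14 mod 27 = 13


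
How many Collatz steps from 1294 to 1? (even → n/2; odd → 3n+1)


1294 → 647 → 1942 → 971 → 2914 → 1457 → 4372 → 2186 → 1093 → 3280 → 1640 → 820 → 410 → 205 → 616 → 308 → 154 → 77 → 232 → 116 → 58 → 29 → 88 → 44 → 22 → 11 → 34 → 17 → 52 → 26 → 13 → 40 → 20 → 10 → 5 → 16 → 8 → 4 → 2 → 1
Total steps = 39

39 steps


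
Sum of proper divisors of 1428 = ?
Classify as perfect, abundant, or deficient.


Proper divisors: 1, 2, 3, 4, 6, 7, 12, 14, 17, 21, 28, 34, 42, 51, 68, 84, 102, 119, 204, 238, 357, 476, 714
Sum = 1 + 2 + 3 + 4 + 6 + 7 + 12 + 14 + 17 + 21 + 28 + 34 + 42 + 51 + 68 + 84 + 102 + 119 + 204 + 238 + 357 + 476 + 714 = 2604
2604 > 1428 → abundant

s(1428) = 2604 (abundant)


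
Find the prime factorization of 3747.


3747 / 3 = 1249
1249 / 1249 = 1
3747 = 3 × 1249


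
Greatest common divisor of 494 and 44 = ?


494 = 11 * 44 + 10
44 = 4 * 10 + 4
10 = 2 * 4 + 2
4 = 2 * 2 + 0
GCD = 2


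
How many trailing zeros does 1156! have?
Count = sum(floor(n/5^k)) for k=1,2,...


floor(1156/5) = 231
floor(1156/25) = 46
floor(1156/125) = 9
floor(1156/625) = 1
Total = 287

287 trailing zeros


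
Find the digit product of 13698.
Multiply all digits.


1 × 3 × 6 × 9 × 8 = 1296


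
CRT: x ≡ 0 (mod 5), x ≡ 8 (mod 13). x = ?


M = 5*13 = 65
M1 = M/5 = 13, M2 = M/13 = 5
M1^(-1) mod 5 = 2, M2^(-1) mod 13 = 8
x = 0*13*2 + 8*5*8 = 320
320 mod 65 = 60
Check: 60 mod 5 = 0 ✓, 60 mod 13 = 8 ✓

x ≡ 60 (mod 65)


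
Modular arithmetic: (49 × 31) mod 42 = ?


49 × 31 = 1519
1519 mod 42 = 7


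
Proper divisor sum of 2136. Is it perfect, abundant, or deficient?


Proper divisors: 1, 2, 3, 4, 6, 8, 12, 24, 89, 178, 267, 356, 534, 712, 1068
Sum = 1 + 2 + 3 + 4 + 6 + 8 + 12 + 24 + 89 + 178 + 267 + 356 + 534 + 712 + 1068 = 3264
3264 > 2136 → abundant

s(2136) = 3264 (abundant)


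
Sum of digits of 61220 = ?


6 + 1 + 2 + 2 + 0 = 11


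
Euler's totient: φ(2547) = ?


2547 = 3^2 × 283
Prime factors: 3, 283
φ(2547) = 2547 × (1-1/3) × (1-1/283)
= 2547 × 2/3 × 282/283 = 1692

φ(2547) = 1692


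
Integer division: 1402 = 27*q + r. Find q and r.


1402 = 27 * 51 + 25
Check: 1377 + 25 = 1402

q = 51, r = 25


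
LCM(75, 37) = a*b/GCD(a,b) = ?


GCD(75, 37) = 1
LCM = 75*37/1 = 2775/1 = 2775

LCM = 2775


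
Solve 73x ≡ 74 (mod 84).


GCD(73, 84) = 1, unique solution
a^(-1) mod 84 = 61
x = 61 * 74 mod 84 = 62

x ≡ 62 (mod 84)


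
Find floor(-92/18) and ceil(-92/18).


-92/18 = -5.1111
floor = -6
ceil = -5

floor = -6, ceil = -5


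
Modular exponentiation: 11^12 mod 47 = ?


11^1 mod 47 = 11
11^2 mod 47 = 27
11^3 mod 47 = 15
11^4 mod 47 = 24
11^5 mod 47 = 29
11^6 mod 47 = 37
11^7 mod 47 = 31
11^8 mod 47 = 12
11^9 mod 47 = 38
11^10 mod 47 = 42
11^11 mod 47 = 39
11^12 mod 47 = 6


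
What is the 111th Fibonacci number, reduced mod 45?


F(k) mod 45 for k=1..111:
1, 1, 2, 3, 5, 8, 13, 21, 34, 10, 44, 9, 8, 17, 25, 42, 22, 19, 41, 15, 11, 26, 37, 18, 10, 28, 38, 21, 14, 35, 4, 39, 43, 37, 35, 27, 17, 44, 16, 15, 31, 1, 32, 33, 20, 8, 28, 36, 19, 10, 29, 39, 23, 17, 40, 12, 7, 19, 26, 0, 26, 26, 7, 33, 40, 28, 23, 6, 29, 35, 19, 9, 28, 37, 20, 12, 32, 44, 31, 30, 16, 1, 17, 18, 35, 8, 43, 6, 4, 10, 14, 24, 38, 17, 10, 27, 37, 19, 11, 30, 41, 26, 22, 3, 25, 28, 8, 36, 44, 35, 34
F(111) mod 45 = 34


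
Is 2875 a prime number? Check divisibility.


2875 / 5 = 575 (exact division)
2875 is NOT prime.

No, 2875 is not prime


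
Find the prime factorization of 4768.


4768 / 2 = 2384
2384 / 2 = 1192
1192 / 2 = 596
596 / 2 = 298
298 / 2 = 149
149 / 149 = 1
4768 = 2^5 × 149


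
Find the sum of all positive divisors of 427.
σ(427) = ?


Divisors of 427: 1, 7, 61, 427
Sum = 1 + 7 + 61 + 427 = 496

σ(427) = 496


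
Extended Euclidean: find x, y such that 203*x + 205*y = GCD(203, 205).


Tabular extended Euclidean (each row: r = 203*s + 205*t):
r=203, s=1, t=0
r=205, s=0, t=1
q=0: r=203, s=1, t=0   [203*(1) + 205*(0) = 203]
q=1: r=2, s=-1, t=1   [203*(-1) + 205*(1) = 2]
q=101: r=1, s=102, t=-101   [203*(102) + 205*(-101) = 1]
q=2: r=0, s=-205, t=203   [203*(-205) + 205*(203) = 0]
GCD = 1; from the row with r=1: x=102, y=-101
Check: 203*(102) + 205*(-101) = 20706 - 20705 = 1

GCD = 1, x = 102, y = -101


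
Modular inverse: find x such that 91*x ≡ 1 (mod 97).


Use the extended Euclidean algorithm on (97, 91); each row r = 97*s + 91*t:
r=97, s=1, t=0
r=91, s=0, t=1
q=1: r=6, s=1, t=-1   [97*(1) + 91*(-1) = 6]
q=15: r=1, s=-15, t=16   [97*(-15) + 91*(16) = 1]
q=6: r=0, s=91, t=-97   [97*(91) + 91*(-97) = 0]
GCD = 1 with t = 16, so 91*(16) ≡ 1 (mod 97)
Inverse = 16 mod 97 = 16
Check: 91 * 16 = 1456 ≡ 1 (mod 97)

91^(-1) ≡ 16 (mod 97)


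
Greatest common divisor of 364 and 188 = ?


364 = 1 * 188 + 176
188 = 1 * 176 + 12
176 = 14 * 12 + 8
12 = 1 * 8 + 4
8 = 2 * 4 + 0
GCD = 4


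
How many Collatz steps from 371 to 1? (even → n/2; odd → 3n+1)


371 → 1114 → 557 → 1672 → 836 → 418 → 209 → 628 → 314 → 157 → 472 → 236 → 118 → 59 → 178 → 89 → 268 → 134 → 67 → 202 → 101 → 304 → 152 → 76 → 38 → 19 → 58 → 29 → 88 → 44 → 22 → 11 → 34 → 17 → 52 → 26 → 13 → 40 → 20 → 10 → 5 → 16 → 8 → 4 → 2 → 1
Total steps = 45

45 steps


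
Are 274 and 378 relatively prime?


Euclidean algorithm:
378 = 1 * 274 + 104
274 = 2 * 104 + 66
104 = 1 * 66 + 38
66 = 1 * 38 + 28
38 = 1 * 28 + 10
28 = 2 * 10 + 8
10 = 1 * 8 + 2
8 = 4 * 2 + 0
GCD(274, 378) = 2

No, not coprime (GCD = 2)


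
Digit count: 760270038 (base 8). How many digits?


760270038 in base 8 = 5524146326
Number of digits = 10

10 digits (base 8)


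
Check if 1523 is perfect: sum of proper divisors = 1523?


Proper divisors of 1523: 1
Sum = 1 = 1

No, 1523 is not perfect (1 ≠ 1523)


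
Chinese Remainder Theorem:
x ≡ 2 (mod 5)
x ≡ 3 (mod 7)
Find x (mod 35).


M = 5*7 = 35
M1 = M/5 = 7, M2 = M/7 = 5
M1^(-1) mod 5 = 3, M2^(-1) mod 7 = 3
x = 2*7*3 + 3*5*3 = 87
87 mod 35 = 17
Check: 17 mod 5 = 2 ✓, 17 mod 7 = 3 ✓

x ≡ 17 (mod 35)


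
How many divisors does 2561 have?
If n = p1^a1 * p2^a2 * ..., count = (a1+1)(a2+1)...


2561 = 13^1 × 197^1
d(2561) = (1+1) × (1+1) = 4

4 divisors


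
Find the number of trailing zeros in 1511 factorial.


floor(1511/5) = 302
floor(1511/25) = 60
floor(1511/125) = 12
floor(1511/625) = 2
Total = 376

376 trailing zeros


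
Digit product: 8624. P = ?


8 × 6 × 2 × 4 = 384


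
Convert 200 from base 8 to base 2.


200 (base 8) = 128 (decimal)
128 (decimal) = 10000000 (base 2)


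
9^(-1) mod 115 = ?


Use the extended Euclidean algorithm on (115, 9); each row r = 115*s + 9*t:
r=115, s=1, t=0
r=9, s=0, t=1
q=12: r=7, s=1, t=-12   [115*(1) + 9*(-12) = 7]
q=1: r=2, s=-1, t=13   [115*(-1) + 9*(13) = 2]
q=3: r=1, s=4, t=-51   [115*(4) + 9*(-51) = 1]
q=2: r=0, s=-9, t=115   [115*(-9) + 9*(115) = 0]
GCD = 1 with t = -51, so 9*(-51) ≡ 1 (mod 115)
Inverse = -51 mod 115 = 64
Check: 9 * 64 = 576 ≡ 1 (mod 115)

9^(-1) ≡ 64 (mod 115)


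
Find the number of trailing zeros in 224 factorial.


floor(224/5) = 44
floor(224/25) = 8
floor(224/125) = 1
Total = 53

53 trailing zeros


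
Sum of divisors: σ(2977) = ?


Divisors of 2977: 1, 13, 229, 2977
Sum = 1 + 13 + 229 + 2977 = 3220

σ(2977) = 3220


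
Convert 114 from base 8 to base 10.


114 (base 8) = 76 (decimal)
76 (decimal) = 76 (base 10)


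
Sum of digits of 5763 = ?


5 + 7 + 6 + 3 = 21


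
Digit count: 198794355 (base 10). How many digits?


198794355 has 9 digits in base 10
floor(log10(198794355)) + 1 = floor(8.2984) + 1 = 9

9 digits (base 10)


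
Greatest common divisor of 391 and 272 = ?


391 = 1 * 272 + 119
272 = 2 * 119 + 34
119 = 3 * 34 + 17
34 = 2 * 17 + 0
GCD = 17


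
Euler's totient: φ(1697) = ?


1697 = 1697
Prime factors: 1697
φ(1697) = 1697 × (1-1/1697)
= 1697 × 1696/1697 = 1696

φ(1697) = 1696


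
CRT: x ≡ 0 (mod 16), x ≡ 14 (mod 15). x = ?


M = 16*15 = 240
M1 = M/16 = 15, M2 = M/15 = 16
M1^(-1) mod 16 = 15, M2^(-1) mod 15 = 1
x = 0*15*15 + 14*16*1 = 224
224 mod 240 = 224
Check: 224 mod 16 = 0 ✓, 224 mod 15 = 14 ✓

x ≡ 224 (mod 240)


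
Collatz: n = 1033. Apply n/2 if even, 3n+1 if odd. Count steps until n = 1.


1033 → 3100 → 1550 → 775 → 2326 → 1163 → 3490 → 1745 → 5236 → 2618 → 1309 → 3928 → 1964 → 982 → 491 → 1474 → 737 → 2212 → 1106 → 553 → 1660 → 830 → 415 → 1246 → 623 → 1870 → 935 → 2806 → 1403 → 4210 → 2105 → 6316 → 3158 → 1579 → 4738 → 2369 → 7108 → 3554 → 1777 → 5332 → 2666 → 1333 → 4000 → 2000 → 1000 → 500 → 250 → 125 → 376 → 188 → 94 → 47 → 142 → 71 → 214 → 107 → 322 → 161 → 484 → 242 → 121 → 364 → 182 → 91 → 274 → 137 → 412 → 206 → 103 → 310 → 155 → 466 → 233 → 700 → 350 → 175 → 526 → 263 → 790 → 395 → 1186 → 593 → 1780 → 890 → 445 → 1336 → 668 → 334 → 167 → 502 → 251 → 754 → 377 → 1132 → 566 → 283 → 850 → 425 → 1276 → 638 → 319 → 958 → 479 → 1438 → 719 → 2158 → 1079 → 3238 → 1619 → 4858 → 2429 → 7288 → 3644 → 1822 → 911 → 2734 → 1367 → 4102 → 2051 → 6154 → 3077 → 9232 → 4616 → 2308 → 1154 → 577 → 1732 → 866 → 433 → 1300 → 650 → 325 → 976 → 488 → 244 → 122 → 61 → 184 → 92 → 46 → 23 → 70 → 35 → 106 → 53 → 160 → 80 → 40 → 20 → 10 → 5 → 16 → 8 → 4 → 2 → 1
Total steps = 155

155 steps


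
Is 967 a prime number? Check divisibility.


Check divisors up to sqrt(967) = 31.0966
No divisors found.
967 is prime.

Yes, 967 is prime


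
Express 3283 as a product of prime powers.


3283 / 7 = 469
469 / 7 = 67
67 / 67 = 1
3283 = 7^2 × 67


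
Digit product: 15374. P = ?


1 × 5 × 3 × 7 × 4 = 420


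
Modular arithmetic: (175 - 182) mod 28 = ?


175 - 182 = -7
-7 mod 28 = 21


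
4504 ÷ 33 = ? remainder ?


4504 = 33 * 136 + 16
Check: 4488 + 16 = 4504

q = 136, r = 16


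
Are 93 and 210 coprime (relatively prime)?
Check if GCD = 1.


Euclidean algorithm:
210 = 2 * 93 + 24
93 = 3 * 24 + 21
24 = 1 * 21 + 3
21 = 7 * 3 + 0
GCD(93, 210) = 3

No, not coprime (GCD = 3)


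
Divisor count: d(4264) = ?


4264 = 2^3 × 13^1 × 41^1
d(4264) = (3+1) × (1+1) × (1+1) = 16

16 divisors


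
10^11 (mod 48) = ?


10^1 mod 48 = 10
10^2 mod 48 = 4
10^3 mod 48 = 40
10^4 mod 48 = 16
10^5 mod 48 = 16
10^6 mod 48 = 16
10^7 mod 48 = 16
10^8 mod 48 = 16
10^9 mod 48 = 16
10^10 mod 48 = 16
10^11 mod 48 = 16


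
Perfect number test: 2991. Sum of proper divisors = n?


Proper divisors of 2991: 1, 3, 997
Sum = 1 + 3 + 997 = 1001

No, 2991 is not perfect (1001 ≠ 2991)


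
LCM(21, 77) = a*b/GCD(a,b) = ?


GCD(21, 77) = 7
LCM = 21*77/7 = 1617/7 = 231

LCM = 231


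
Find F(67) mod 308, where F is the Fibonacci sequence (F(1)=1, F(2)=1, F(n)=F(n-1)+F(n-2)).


F(k) mod 308 for k=1..67:
1, 1, 2, 3, 5, 8, 13, 21, 34, 55, 89, 144, 233, 69, 302, 63, 57, 120, 177, 297, 166, 155, 13, 168, 181, 41, 222, 263, 177, 132, 1, 133, 134, 267, 93, 52, 145, 197, 34, 231, 265, 188, 145, 25, 170, 195, 57, 252, 1, 253, 254, 199, 145, 36, 181, 217, 90, 307, 89, 88, 177, 265, 134, 91, 225, 8, 233
F(67) mod 308 = 233


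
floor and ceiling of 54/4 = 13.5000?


54/4 = 13.5000
floor = 13
ceil = 14

floor = 13, ceil = 14


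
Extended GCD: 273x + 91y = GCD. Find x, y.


Tabular extended Euclidean (each row: r = 273*s + 91*t):
r=273, s=1, t=0
r=91, s=0, t=1
q=3: r=0, s=1, t=-3   [273*(1) + 91*(-3) = 0]
GCD = 91; from the row with r=91: x=0, y=1
Check: 273*(0) + 91*(1) = 0 + 91 = 91

GCD = 91, x = 0, y = 1


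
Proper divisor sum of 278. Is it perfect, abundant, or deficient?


Proper divisors: 1, 2, 139
Sum = 1 + 2 + 139 = 142
142 < 278 → deficient

s(278) = 142 (deficient)


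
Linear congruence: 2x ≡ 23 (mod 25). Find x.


GCD(2, 25) = 1, unique solution
a^(-1) mod 25 = 13
x = 13 * 23 mod 25 = 24

x ≡ 24 (mod 25)


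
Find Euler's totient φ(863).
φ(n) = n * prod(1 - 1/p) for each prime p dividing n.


863 = 863
Prime factors: 863
φ(863) = 863 × (1-1/863)
= 863 × 862/863 = 862

φ(863) = 862


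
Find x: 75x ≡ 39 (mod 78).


GCD(75, 78) = 3 divides 39
Divide: 25x ≡ 13 (mod 26)
x ≡ 13 (mod 26)


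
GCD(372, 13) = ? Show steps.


372 = 28 * 13 + 8
13 = 1 * 8 + 5
8 = 1 * 5 + 3
5 = 1 * 3 + 2
3 = 1 * 2 + 1
2 = 2 * 1 + 0
GCD = 1


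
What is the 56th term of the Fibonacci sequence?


Sequence: 1, 1, 2, 3, 5, 8, 13, 21, 34, 55, 89, 144, 233, 377, 610, 987, 1597, 2584, 4181, 6765, 10946, 17711, 28657, 46368, 75025, 121393, 196418, 317811, 514229, 832040, 1346269, 2178309, 3524578, 5702887, 9227465, 14930352, 24157817, 39088169, 63245986, 102334155, 165580141, 267914296, 433494437, 701408733, 1134903170, 1836311903, 2971215073, 4807526976, 7778742049, 12586269025, 20365011074, 32951280099, 53316291173, 86267571272, 139583862445, 225851433717
F(56) = 225851433717


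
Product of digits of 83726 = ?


8 × 3 × 7 × 2 × 6 = 2016


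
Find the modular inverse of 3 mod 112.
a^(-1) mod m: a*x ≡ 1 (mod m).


Use the extended Euclidean algorithm on (112, 3); each row r = 112*s + 3*t:
r=112, s=1, t=0
r=3, s=0, t=1
q=37: r=1, s=1, t=-37   [112*(1) + 3*(-37) = 1]
q=3: r=0, s=-3, t=112   [112*(-3) + 3*(112) = 0]
GCD = 1 with t = -37, so 3*(-37) ≡ 1 (mod 112)
Inverse = -37 mod 112 = 75
Check: 3 * 75 = 225 ≡ 1 (mod 112)

3^(-1) ≡ 75 (mod 112)


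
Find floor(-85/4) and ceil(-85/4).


-85/4 = -21.2500
floor = -22
ceil = -21

floor = -22, ceil = -21


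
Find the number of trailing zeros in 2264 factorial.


floor(2264/5) = 452
floor(2264/25) = 90
floor(2264/125) = 18
floor(2264/625) = 3
Total = 563

563 trailing zeros


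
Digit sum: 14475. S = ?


1 + 4 + 4 + 7 + 5 = 21


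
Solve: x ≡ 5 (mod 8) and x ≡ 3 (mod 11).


M = 8*11 = 88
M1 = M/8 = 11, M2 = M/11 = 8
M1^(-1) mod 8 = 3, M2^(-1) mod 11 = 7
x = 5*11*3 + 3*8*7 = 333
333 mod 88 = 69
Check: 69 mod 8 = 5 ✓, 69 mod 11 = 3 ✓

x ≡ 69 (mod 88)


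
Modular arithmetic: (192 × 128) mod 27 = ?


192 × 128 = 24576
24576 mod 27 = 6
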